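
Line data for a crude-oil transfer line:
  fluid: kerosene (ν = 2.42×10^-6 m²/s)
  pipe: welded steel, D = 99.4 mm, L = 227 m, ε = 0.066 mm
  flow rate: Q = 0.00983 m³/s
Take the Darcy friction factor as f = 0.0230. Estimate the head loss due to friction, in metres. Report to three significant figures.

V = 4Q/(πD²) = 4·0.00983/(π·0.0994²) = 1.267 m/s
h_f = f(L/D)V²/(2g) = 0.02300·(227/0.0994)·1.267²/(2·9.81) = 4.296 m

h_f ≈ 4.30 m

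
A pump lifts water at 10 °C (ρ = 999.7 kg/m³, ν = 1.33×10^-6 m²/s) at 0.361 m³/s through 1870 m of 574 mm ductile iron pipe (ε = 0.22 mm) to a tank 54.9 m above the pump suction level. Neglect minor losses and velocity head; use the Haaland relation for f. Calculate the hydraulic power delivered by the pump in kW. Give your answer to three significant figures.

P_hyd ≈ 213 kW

V = 4Q/(πD²) = 1.395 m/s; Re = 6.02×10^5; ε/D = 3.83×10^-4; f = 0.01663
h_f = f(L/D)V²/2g = 5.375 m
Total head H = z + h_f = 54.9 + 5.375 = 60.27 m
P_hyd = ρgQH = 999.7·9.81·0.361·60.27 = 213.4 kW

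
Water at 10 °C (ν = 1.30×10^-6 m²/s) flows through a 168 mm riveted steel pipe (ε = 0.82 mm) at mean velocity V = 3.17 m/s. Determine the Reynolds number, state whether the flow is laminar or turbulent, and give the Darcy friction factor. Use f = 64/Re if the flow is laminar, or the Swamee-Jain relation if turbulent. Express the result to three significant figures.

Re ≈ 4.10×10^5; turbulent; f ≈ 0.0305

Re = VD/ν = 3.170·0.168/1.30×10^-6 = 4.10×10^5
Re > 4000 → turbulent; ε/D = 0.00488
Swamee-Jain: f = 0.03050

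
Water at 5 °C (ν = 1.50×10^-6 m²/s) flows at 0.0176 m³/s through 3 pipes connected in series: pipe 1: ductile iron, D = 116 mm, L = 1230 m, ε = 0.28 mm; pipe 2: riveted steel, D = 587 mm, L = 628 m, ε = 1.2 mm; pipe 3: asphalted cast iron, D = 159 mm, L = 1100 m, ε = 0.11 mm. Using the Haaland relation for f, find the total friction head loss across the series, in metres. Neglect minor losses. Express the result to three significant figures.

Pipe 1: V = 1.665 m/s, Re = 1.29×10^5, ε/D = 0.00241, f = 0.02574, h_1 = f(L/D)V²/2g = 38.59 m
Pipe 2: V = 0.06503 m/s, Re = 2.55×10^4, ε/D = 0.00204, f = 0.02852, h_2 = f(L/D)V²/2g = 0.006577 m
Pipe 3: V = 0.8864 m/s, Re = 9.40×10^4, ε/D = 6.92×10^-4, f = 0.02098, h_3 = f(L/D)V²/2g = 5.814 m
Series → Q common, losses add: H = Σh = 44.41 m

H ≈ 44.4 m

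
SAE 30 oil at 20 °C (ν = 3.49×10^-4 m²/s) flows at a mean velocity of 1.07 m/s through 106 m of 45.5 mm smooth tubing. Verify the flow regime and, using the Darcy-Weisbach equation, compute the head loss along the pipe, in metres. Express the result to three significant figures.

h_f ≈ 62.4 m

Re = VD/ν = 1.07·0.04550/3.49×10^-4 = 139 → laminar (Re < 2300)
f = 64/Re = 0.4588
h_f = f(L/D)V²/(2g) = 0.4588·(106/0.04550)·1.07²/(2·9.81) = 62.37 m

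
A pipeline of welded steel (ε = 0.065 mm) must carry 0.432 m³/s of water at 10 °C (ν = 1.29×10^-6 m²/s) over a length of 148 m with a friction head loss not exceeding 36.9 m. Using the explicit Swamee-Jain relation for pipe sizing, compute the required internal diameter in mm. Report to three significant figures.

Swamee-Jain (Type III): D = 0.66·[ε^1.25·(LQ²/(gh_f))^4.75 + ν·Q^9.4·(L/(gh_f))^5.2]^0.04
LQ²/(gh_f) = 0.07630; L/(gh_f) = 0.4089
Term 1 = ε^1.25·(…)^4.75 = 2.87×10^-11; Term 2 = ν·Q^9.4·(…)^5.2 = 4.62×10^-12
D = 0.66·(2.87×10^-11 + 4.62×10^-12)^0.04 = 0.2515 m = 251 mm
Check: V = 8.70 m/s, Re = 1.70×10^6, f = 0.01505, h_f = 34.2 m ≈ 36.9 m ✓

D ≈ 251 mm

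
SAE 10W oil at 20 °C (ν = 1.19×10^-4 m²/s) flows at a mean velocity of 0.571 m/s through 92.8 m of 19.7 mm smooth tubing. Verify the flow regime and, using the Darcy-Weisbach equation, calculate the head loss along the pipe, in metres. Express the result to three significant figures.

Re = VD/ν = 0.571·0.01970/1.19×10^-4 = 94.5 → laminar (Re < 2300)
f = 64/Re = 0.6771
h_f = f(L/D)V²/(2g) = 0.6771·(92.8/0.01970)·0.571²/(2·9.81) = 53.00 m

h_f ≈ 53.0 m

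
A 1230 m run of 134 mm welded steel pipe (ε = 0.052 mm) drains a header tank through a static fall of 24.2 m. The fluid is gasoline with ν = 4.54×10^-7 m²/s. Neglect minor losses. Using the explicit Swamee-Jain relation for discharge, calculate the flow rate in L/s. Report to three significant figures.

Q ≈ 24.7 L/s

Swamee-Jain (Type II): Q = -0.965·√(gD⁵h_f/L)·ln[ε/(3.7D) + √(3.17ν²L/(gD³h_f))]
√(gD⁵h_f/L) = √(9.81·0.134⁵·24.2/1230) = 0.002888
ε/(3.7D) = 1.05×10^-4; √(3.17ν²L/(gD³h_f)) = 3.75×10^-5
Q = -0.965·0.002888·ln(1.424×10^-4) = 0.02468 m³/s
Check: V = 1.75 m/s, Re = 5.17×10^5, f = 0.01700, h_f = 24.4 m ≈ 24.2 m ✓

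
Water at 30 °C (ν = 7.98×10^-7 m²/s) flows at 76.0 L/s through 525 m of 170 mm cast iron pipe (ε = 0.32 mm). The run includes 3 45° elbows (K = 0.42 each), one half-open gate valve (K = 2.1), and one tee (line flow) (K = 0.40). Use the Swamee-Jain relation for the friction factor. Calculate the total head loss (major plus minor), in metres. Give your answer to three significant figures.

H_L ≈ 43.5 m

V = 4Q/(πD²) = 3.348 m/s; V²/2g = 0.5714 m
Re = 7.13×10^5, ε/D = 0.00188 → f = 0.02341 (Swamee-Jain)
Major: h_f = f(L/D)·V²/2g = 0.02341·3088·0.5714 = 41.31 m
Minor: ΣK = 3.76; h_m = ΣK·V²/2g = 2.149 m
Total H_L = 41.31 + 2.149 = 43.46 m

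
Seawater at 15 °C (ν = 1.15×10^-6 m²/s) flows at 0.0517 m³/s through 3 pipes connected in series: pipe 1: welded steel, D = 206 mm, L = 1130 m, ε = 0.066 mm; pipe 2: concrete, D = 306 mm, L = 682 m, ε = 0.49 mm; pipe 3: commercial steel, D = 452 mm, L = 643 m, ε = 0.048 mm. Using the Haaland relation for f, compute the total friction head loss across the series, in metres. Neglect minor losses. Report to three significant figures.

H ≈ 12.9 m

Pipe 1: V = 1.551 m/s, Re = 2.78×10^5, ε/D = 3.20×10^-4, f = 0.01706, h_1 = f(L/D)V²/2g = 11.48 m
Pipe 2: V = 0.7030 m/s, Re = 1.87×10^5, ε/D = 0.00160, f = 0.02311, h_2 = f(L/D)V²/2g = 1.297 m
Pipe 3: V = 0.3222 m/s, Re = 1.27×10^5, ε/D = 1.06×10^-4, f = 0.01752, h_3 = f(L/D)V²/2g = 0.1319 m
Series → Q common, losses add: H = Σh = 12.91 m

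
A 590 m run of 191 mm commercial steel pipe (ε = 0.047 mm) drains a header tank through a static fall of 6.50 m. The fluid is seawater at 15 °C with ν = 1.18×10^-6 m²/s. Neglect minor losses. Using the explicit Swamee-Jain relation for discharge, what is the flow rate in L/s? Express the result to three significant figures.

Q ≈ 44.8 L/s

Swamee-Jain (Type II): Q = -0.965·√(gD⁵h_f/L)·ln[ε/(3.7D) + √(3.17ν²L/(gD³h_f))]
√(gD⁵h_f/L) = √(9.81·0.191⁵·6.50/590) = 0.005241
ε/(3.7D) = 6.65×10^-5; √(3.17ν²L/(gD³h_f)) = 7.66×10^-5
Q = -0.965·0.005241·ln(1.431×10^-4) = 0.04477 m³/s
Check: V = 1.56 m/s, Re = 2.53×10^5, f = 0.01697, h_f = 6.53 m ≈ 6.50 m ✓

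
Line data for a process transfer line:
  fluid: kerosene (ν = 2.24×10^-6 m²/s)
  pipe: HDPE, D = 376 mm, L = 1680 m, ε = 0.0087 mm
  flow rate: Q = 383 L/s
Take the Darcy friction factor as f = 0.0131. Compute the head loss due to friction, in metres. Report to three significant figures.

V = 4Q/(πD²) = 4·0.383/(π·0.376²) = 3.449 m/s
h_f = f(L/D)V²/(2g) = 0.01310·(1680/0.376)·3.449²/(2·9.81) = 35.49 m

h_f ≈ 35.5 m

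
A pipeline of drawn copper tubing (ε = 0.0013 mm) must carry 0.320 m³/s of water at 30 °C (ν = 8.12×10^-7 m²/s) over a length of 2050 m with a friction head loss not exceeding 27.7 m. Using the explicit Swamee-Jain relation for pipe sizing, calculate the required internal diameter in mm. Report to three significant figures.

D ≈ 374 mm

Swamee-Jain (Type III): D = 0.66·[ε^1.25·(LQ²/(gh_f))^4.75 + ν·Q^9.4·(L/(gh_f))^5.2]^0.04
LQ²/(gh_f) = 0.7725; L/(gh_f) = 7.544
Term 1 = ε^1.25·(…)^4.75 = 1.29×10^-8; Term 2 = ν·Q^9.4·(…)^5.2 = 6.63×10^-7
D = 0.66·(1.29×10^-8 + 6.63×10^-7)^0.04 = 0.3739 m = 374 mm
Check: V = 2.91 m/s, Re = 1.34×10^6, f = 0.01116, h_f = 26.5 m ≈ 27.7 m ✓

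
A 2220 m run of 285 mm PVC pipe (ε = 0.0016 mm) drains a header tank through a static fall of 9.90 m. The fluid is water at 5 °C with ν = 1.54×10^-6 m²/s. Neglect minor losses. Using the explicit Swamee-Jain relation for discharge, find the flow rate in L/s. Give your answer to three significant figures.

Swamee-Jain (Type II): Q = -0.965·√(gD⁵h_f/L)·ln[ε/(3.7D) + √(3.17ν²L/(gD³h_f))]
√(gD⁵h_f/L) = √(9.81·0.285⁵·9.90/2220) = 0.009070
ε/(3.7D) = 1.52×10^-6; √(3.17ν²L/(gD³h_f)) = 8.62×10^-5
Q = -0.965·0.009070·ln(8.768×10^-5) = 0.08176 m³/s
Check: V = 1.28 m/s, Re = 2.37×10^5, f = 0.01509, h_f = 9.84 m ≈ 9.90 m ✓

Q ≈ 81.8 L/s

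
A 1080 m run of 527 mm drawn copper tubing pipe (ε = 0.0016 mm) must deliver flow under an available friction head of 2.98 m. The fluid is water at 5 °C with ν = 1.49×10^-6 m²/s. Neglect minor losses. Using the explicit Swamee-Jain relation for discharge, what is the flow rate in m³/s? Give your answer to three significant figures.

Swamee-Jain (Type II): Q = -0.965·√(gD⁵h_f/L)·ln[ε/(3.7D) + √(3.17ν²L/(gD³h_f))]
√(gD⁵h_f/L) = √(9.81·0.527⁵·2.98/1080) = 0.03317
ε/(3.7D) = 8.21×10^-7; √(3.17ν²L/(gD³h_f)) = 4.21×10^-5
Q = -0.965·0.03317·ln(4.297×10^-5) = 0.3219 m³/s
Check: V = 1.48 m/s, Re = 5.22×10^5, f = 0.01304, h_f = 2.97 m ≈ 2.98 m ✓

Q ≈ 0.322 m³/s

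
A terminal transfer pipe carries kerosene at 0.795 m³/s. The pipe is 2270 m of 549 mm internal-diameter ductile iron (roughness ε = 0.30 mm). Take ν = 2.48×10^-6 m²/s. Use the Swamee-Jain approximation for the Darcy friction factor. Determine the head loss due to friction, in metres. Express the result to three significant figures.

V = 4Q/(πD²) = 4·0.795/(π·0.549²) = 3.358 m/s
Re = VD/ν = 3.358·0.549/2.48×10^-6 = 7.43×10^5 → turbulent
ε/D = 0.30/549 = 5.46×10^-4
Swamee-Jain: f = 0.01777
h_f = f(L/D)V²/(2g) = 0.01777·(2270/0.549)·3.358²/(2·9.81) = 42.24 m

h_f ≈ 42.2 m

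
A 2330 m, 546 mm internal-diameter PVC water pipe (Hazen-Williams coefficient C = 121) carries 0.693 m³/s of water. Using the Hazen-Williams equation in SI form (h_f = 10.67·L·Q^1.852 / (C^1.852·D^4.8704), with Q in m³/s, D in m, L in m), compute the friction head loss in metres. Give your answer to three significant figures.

h_f ≈ 33.4 m

h_f = 10.67·2330·0.693^1.852 / (121^1.852·0.546^4.8704) = 33.36 m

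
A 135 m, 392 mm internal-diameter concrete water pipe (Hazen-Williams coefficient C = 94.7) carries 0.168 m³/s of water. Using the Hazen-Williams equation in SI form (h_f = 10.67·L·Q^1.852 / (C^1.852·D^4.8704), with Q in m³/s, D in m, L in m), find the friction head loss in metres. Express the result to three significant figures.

h_f = 10.67·135·0.168^1.852 / (94.7^1.852·0.392^4.8704) = 1.108 m

h_f ≈ 1.11 m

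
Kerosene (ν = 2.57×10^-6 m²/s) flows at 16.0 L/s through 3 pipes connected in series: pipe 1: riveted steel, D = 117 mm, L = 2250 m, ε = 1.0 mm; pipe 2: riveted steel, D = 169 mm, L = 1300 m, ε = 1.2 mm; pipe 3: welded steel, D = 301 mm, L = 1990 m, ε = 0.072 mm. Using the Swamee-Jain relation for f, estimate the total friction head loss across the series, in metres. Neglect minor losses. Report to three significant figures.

H ≈ 88.4 m

Pipe 1: V = 1.488 m/s, Re = 6.78×10^4, ε/D = 0.00855, f = 0.03726, h_1 = f(L/D)V²/2g = 80.87 m
Pipe 2: V = 0.7133 m/s, Re = 4.69×10^4, ε/D = 0.00710, f = 0.03580, h_2 = f(L/D)V²/2g = 7.142 m
Pipe 3: V = 0.2249 m/s, Re = 2.63×10^4, ε/D = 2.39×10^-4, f = 0.02479, h_3 = f(L/D)V²/2g = 0.4224 m
Series → Q common, losses add: H = Σh = 88.44 m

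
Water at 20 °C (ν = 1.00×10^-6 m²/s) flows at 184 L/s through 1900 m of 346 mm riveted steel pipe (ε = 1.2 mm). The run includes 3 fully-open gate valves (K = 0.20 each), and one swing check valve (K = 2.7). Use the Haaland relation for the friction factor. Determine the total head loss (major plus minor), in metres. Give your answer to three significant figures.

H_L ≈ 30.1 m

V = 4Q/(πD²) = 1.957 m/s; V²/2g = 0.1952 m
Re = 6.77×10^5, ε/D = 0.00347 → f = 0.02748 (Haaland)
Major: h_f = f(L/D)·V²/2g = 0.02748·5491·0.1952 = 29.46 m
Minor: ΣK = 3.30; h_m = ΣK·V²/2g = 0.6441 m
Total H_L = 29.46 + 0.6441 = 30.10 m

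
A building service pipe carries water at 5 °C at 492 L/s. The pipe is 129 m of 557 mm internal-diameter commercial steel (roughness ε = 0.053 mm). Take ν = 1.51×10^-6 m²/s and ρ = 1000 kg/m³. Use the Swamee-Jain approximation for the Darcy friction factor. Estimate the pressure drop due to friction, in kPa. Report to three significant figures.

Δp ≈ 6.52 kPa

V = 4Q/(πD²) = 4·0.492/(π·0.557²) = 2.019 m/s
Re = VD/ν = 2.019·0.557/1.51×10^-6 = 7.45×10^5 → turbulent
ε/D = 0.053/557 = 9.52×10^-5
Swamee-Jain: f = 0.01380
h_f = f(L/D)V²/(2g) = 0.01380·(129/0.557)·2.019²/(2·9.81) = 0.6643 m
Δp = ρg·h_f = 1000·9.81·0.6643 = 6.517 kPa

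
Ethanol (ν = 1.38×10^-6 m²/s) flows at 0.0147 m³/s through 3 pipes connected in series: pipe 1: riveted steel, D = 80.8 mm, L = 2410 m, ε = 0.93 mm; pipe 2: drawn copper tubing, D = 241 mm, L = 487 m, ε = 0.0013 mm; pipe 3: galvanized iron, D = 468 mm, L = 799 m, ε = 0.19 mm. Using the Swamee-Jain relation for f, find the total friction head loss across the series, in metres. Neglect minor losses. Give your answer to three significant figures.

H ≈ 503 m

Pipe 1: V = 2.867 m/s, Re = 1.68×10^5, ε/D = 0.0115, f = 0.04027, h_1 = f(L/D)V²/2g = 503.2 m
Pipe 2: V = 0.3223 m/s, Re = 5.63×10^4, ε/D = 5.39×10^-6, f = 0.02024, h_2 = f(L/D)V²/2g = 0.2165 m
Pipe 3: V = 0.08545 m/s, Re = 2.90×10^4, ε/D = 4.06×10^-4, f = 0.02475, h_3 = f(L/D)V²/2g = 0.01572 m
Series → Q common, losses add: H = Σh = 503.4 m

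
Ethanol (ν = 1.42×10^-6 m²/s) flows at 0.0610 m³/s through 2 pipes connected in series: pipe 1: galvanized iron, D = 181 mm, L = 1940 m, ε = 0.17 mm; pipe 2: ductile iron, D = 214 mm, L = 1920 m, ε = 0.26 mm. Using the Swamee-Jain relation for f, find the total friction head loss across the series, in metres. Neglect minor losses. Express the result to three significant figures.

H ≈ 91.5 m

Pipe 1: V = 2.371 m/s, Re = 3.02×10^5, ε/D = 9.39×10^-4, f = 0.02048, h_1 = f(L/D)V²/2g = 62.89 m
Pipe 2: V = 1.696 m/s, Re = 2.56×10^5, ε/D = 0.00121, f = 0.02174, h_2 = f(L/D)V²/2g = 28.59 m
Series → Q common, losses add: H = Σh = 91.49 m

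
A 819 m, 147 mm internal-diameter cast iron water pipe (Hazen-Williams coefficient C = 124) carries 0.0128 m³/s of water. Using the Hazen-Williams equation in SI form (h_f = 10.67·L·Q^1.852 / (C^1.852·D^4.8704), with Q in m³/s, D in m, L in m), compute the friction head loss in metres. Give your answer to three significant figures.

h_f = 10.67·819·0.0128^1.852 / (124^1.852·0.147^4.8704) = 4.116 m

h_f ≈ 4.12 m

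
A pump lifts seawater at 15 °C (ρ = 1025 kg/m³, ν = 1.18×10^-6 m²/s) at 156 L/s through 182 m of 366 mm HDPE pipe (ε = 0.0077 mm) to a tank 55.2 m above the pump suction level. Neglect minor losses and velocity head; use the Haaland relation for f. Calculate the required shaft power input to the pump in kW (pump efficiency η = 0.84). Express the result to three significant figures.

V = 4Q/(πD²) = 1.483 m/s; Re = 4.60×10^5; ε/D = 2.10×10^-5; f = 0.01350
h_f = f(L/D)V²/2g = 0.7520 m
Total head H = z + h_f = 55.2 + 0.7520 = 55.95 m
P_hyd = ρgQH = 1025·9.81·0.156·55.95 = 87.77 kW
P_shaft = P_hyd/η = 87.77/0.84 = 104.5 kW

P_shaft ≈ 104 kW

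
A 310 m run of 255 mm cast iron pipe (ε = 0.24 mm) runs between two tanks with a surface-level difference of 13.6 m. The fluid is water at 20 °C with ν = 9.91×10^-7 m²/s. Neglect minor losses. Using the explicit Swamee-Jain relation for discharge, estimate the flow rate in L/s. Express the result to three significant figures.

Q ≈ 170 L/s

Swamee-Jain (Type II): Q = -0.965·√(gD⁵h_f/L)·ln[ε/(3.7D) + √(3.17ν²L/(gD³h_f))]
√(gD⁵h_f/L) = √(9.81·0.255⁵·13.6/310) = 0.02154
ε/(3.7D) = 2.54×10^-4; √(3.17ν²L/(gD³h_f)) = 2.09×10^-5
Q = -0.965·0.02154·ln(2.753×10^-4) = 0.1704 m³/s
Check: V = 3.34 m/s, Re = 8.59×10^5, f = 0.01982, h_f = 13.7 m ≈ 13.6 m ✓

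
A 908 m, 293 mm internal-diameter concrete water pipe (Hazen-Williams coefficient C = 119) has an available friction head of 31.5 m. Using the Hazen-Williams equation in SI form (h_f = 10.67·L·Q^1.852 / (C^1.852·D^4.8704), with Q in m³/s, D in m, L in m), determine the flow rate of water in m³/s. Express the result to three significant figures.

Rearranging: Q = [h_f·C^1.852·D^4.8704 / (10.67·L)]^(1/1.852)
Q = [31.5·119^1.852·0.293^4.8704 / (10.67·908)]^0.540 = 0.2139 m³/s

Q ≈ 0.214 m³/s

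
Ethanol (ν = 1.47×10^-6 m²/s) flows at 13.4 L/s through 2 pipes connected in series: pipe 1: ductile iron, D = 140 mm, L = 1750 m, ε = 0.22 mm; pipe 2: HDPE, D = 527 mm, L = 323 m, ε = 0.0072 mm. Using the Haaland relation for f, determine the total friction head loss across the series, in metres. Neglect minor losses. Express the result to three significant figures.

Pipe 1: V = 0.8705 m/s, Re = 8.29×10^4, ε/D = 0.00157, f = 0.02410, h_1 = f(L/D)V²/2g = 11.64 m
Pipe 2: V = 0.06143 m/s, Re = 2.20×10^4, ε/D = 1.37×10^-5, f = 0.02516, h_2 = f(L/D)V²/2g = 0.002966 m
Series → Q common, losses add: H = Σh = 11.64 m

H ≈ 11.6 m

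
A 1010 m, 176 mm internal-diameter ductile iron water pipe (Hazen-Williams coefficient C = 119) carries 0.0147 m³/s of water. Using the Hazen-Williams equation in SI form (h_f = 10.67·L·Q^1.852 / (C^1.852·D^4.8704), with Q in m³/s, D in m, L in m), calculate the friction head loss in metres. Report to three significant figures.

h_f ≈ 2.95 m

h_f = 10.67·1010·0.0147^1.852 / (119^1.852·0.176^4.8704) = 2.945 m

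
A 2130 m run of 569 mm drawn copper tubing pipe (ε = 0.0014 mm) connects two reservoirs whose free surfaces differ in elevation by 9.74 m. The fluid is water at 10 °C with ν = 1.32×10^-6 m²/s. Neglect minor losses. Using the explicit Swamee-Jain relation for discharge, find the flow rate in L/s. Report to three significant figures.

Q ≈ 526 L/s

Swamee-Jain (Type II): Q = -0.965·√(gD⁵h_f/L)·ln[ε/(3.7D) + √(3.17ν²L/(gD³h_f))]
√(gD⁵h_f/L) = √(9.81·0.569⁵·9.74/2130) = 0.05173
ε/(3.7D) = 6.65×10^-7; √(3.17ν²L/(gD³h_f)) = 2.59×10^-5
Q = -0.965·0.05173·ln(2.652×10^-5) = 0.5260 m³/s
Check: V = 2.07 m/s, Re = 8.92×10^5, f = 0.01189, h_f = 9.71 m ≈ 9.74 m ✓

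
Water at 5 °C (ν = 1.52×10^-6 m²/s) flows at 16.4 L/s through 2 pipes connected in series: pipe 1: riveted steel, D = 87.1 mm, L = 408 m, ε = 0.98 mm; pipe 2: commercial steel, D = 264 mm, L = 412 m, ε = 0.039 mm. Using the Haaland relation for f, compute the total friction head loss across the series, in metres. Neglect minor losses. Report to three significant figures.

H ≈ 72.3 m

Pipe 1: V = 2.752 m/s, Re = 1.58×10^5, ε/D = 0.0113, f = 0.03987, h_1 = f(L/D)V²/2g = 72.12 m
Pipe 2: V = 0.2996 m/s, Re = 5.20×10^4, ε/D = 1.48×10^-4, f = 0.02097, h_2 = f(L/D)V²/2g = 0.1497 m
Series → Q common, losses add: H = Σh = 72.27 m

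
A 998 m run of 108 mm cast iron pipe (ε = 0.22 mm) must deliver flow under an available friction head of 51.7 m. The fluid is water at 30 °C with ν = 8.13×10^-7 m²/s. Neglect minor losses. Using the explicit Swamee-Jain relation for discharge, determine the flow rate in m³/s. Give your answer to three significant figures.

Q ≈ 0.0195 m³/s

Swamee-Jain (Type II): Q = -0.965·√(gD⁵h_f/L)·ln[ε/(3.7D) + √(3.17ν²L/(gD³h_f))]
√(gD⁵h_f/L) = √(9.81·0.108⁵·51.7/998) = 0.002733
ε/(3.7D) = 5.51×10^-4; √(3.17ν²L/(gD³h_f)) = 5.72×10^-5
Q = -0.965·0.002733·ln(6.078×10^-4) = 0.01953 m³/s
Check: V = 2.13 m/s, Re = 2.83×10^5, f = 0.02432, h_f = 52.0 m ≈ 51.7 m ✓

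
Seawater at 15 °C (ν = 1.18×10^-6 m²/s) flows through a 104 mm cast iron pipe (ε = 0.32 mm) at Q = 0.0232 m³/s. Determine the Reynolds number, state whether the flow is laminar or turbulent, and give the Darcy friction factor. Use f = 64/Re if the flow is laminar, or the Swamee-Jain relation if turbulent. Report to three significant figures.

Re ≈ 2.41×10^5; turbulent; f ≈ 0.0271

V = 4Q/(πD²) = 2.731 m/s
Re = VD/ν = 2.731·0.104/1.18×10^-6 = 2.41×10^5
Re > 4000 → turbulent; ε/D = 0.00308
Swamee-Jain: f = 0.02707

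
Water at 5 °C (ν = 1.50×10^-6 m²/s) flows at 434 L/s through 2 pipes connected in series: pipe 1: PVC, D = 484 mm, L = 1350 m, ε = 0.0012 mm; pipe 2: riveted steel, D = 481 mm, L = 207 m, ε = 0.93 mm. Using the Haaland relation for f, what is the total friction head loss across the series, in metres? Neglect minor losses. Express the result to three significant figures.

Pipe 1: V = 2.359 m/s, Re = 7.61×10^5, ε/D = 2.48×10^-6, f = 0.01217, h_1 = f(L/D)V²/2g = 9.627 m
Pipe 2: V = 2.388 m/s, Re = 7.66×10^5, ε/D = 0.00193, f = 0.02347, h_2 = f(L/D)V²/2g = 2.937 m
Series → Q common, losses add: H = Σh = 12.56 m

H ≈ 12.6 m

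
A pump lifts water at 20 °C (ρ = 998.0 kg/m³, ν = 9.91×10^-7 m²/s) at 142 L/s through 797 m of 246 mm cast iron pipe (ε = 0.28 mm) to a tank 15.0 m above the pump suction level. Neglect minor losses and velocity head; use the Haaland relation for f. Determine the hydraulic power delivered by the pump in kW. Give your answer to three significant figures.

V = 4Q/(πD²) = 2.988 m/s; Re = 7.42×10^5; ε/D = 0.00114; f = 0.02064
h_f = f(L/D)V²/2g = 30.41 m
Total head H = z + h_f = 15.0 + 30.41 = 45.41 m
P_hyd = ρgQH = 998.0·9.81·0.142·45.41 = 63.14 kW

P_hyd ≈ 63.1 kW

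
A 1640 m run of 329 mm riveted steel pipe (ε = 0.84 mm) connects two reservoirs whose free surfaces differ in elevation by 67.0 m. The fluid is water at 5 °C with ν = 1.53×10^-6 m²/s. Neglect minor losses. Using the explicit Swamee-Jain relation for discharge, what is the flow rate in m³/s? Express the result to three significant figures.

Swamee-Jain (Type II): Q = -0.965·√(gD⁵h_f/L)·ln[ε/(3.7D) + √(3.17ν²L/(gD³h_f))]
√(gD⁵h_f/L) = √(9.81·0.329⁵·67.0/1640) = 0.03930
ε/(3.7D) = 6.90×10^-4; √(3.17ν²L/(gD³h_f)) = 2.28×10^-5
Q = -0.965·0.03930·ln(7.129×10^-4) = 0.2748 m³/s
Check: V = 3.23 m/s, Re = 6.95×10^5, f = 0.02533, h_f = 67.3 m ≈ 67.0 m ✓

Q ≈ 0.275 m³/s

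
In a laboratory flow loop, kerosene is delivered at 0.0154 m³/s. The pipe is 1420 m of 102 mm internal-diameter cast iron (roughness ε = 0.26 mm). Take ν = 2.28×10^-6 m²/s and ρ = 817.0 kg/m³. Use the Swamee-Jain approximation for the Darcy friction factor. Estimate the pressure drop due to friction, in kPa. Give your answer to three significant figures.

V = 4Q/(πD²) = 4·0.0154/(π·0.102²) = 1.885 m/s
Re = VD/ν = 1.885·0.102/2.28×10^-6 = 8.43×10^4 → turbulent
ε/D = 0.26/102 = 0.00255
Swamee-Jain: f = 0.02695
h_f = f(L/D)V²/(2g) = 0.02695·(1420/0.102)·1.885²/(2·9.81) = 67.93 m
Δp = ρg·h_f = 817.0·9.81·67.93 = 544.5 kPa

Δp ≈ 544 kPa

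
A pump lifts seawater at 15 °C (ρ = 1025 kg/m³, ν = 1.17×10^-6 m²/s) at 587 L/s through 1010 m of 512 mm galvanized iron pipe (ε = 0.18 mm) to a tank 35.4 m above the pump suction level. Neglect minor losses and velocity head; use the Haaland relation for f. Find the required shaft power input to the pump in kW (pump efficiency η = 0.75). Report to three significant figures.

V = 4Q/(πD²) = 2.851 m/s; Re = 1.25×10^6; ε/D = 3.52×10^-4; f = 0.01594
h_f = f(L/D)V²/2g = 13.03 m
Total head H = z + h_f = 35.4 + 13.03 = 48.43 m
P_hyd = ρgQH = 1025·9.81·0.587·48.43 = 285.9 kW
P_shaft = P_hyd/η = 285.9/0.75 = 381.1 kW

P_shaft ≈ 381 kW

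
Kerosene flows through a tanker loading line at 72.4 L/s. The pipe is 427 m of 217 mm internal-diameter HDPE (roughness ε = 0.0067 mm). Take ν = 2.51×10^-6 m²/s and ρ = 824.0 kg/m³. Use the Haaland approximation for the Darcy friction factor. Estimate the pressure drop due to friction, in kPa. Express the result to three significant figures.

Δp ≈ 50.3 kPa

V = 4Q/(πD²) = 4·0.0724/(π·0.217²) = 1.958 m/s
Re = VD/ν = 1.958·0.217/2.51×10^-6 = 1.69×10^5 → turbulent
ε/D = 0.0067/217 = 3.09×10^-5
Haaland: f = 0.01619
h_f = f(L/D)V²/(2g) = 0.01619·(427/0.217)·1.958²/(2·9.81) = 6.224 m
Δp = ρg·h_f = 824.0·9.81·6.224 = 50.31 kPa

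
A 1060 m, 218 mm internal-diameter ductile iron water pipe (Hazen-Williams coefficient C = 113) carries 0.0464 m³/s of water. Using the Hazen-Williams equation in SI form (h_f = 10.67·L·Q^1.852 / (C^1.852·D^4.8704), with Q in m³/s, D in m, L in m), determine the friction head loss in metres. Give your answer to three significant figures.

h_f ≈ 10.1 m

h_f = 10.67·1060·0.0464^1.852 / (113^1.852·0.218^4.8704) = 10.08 m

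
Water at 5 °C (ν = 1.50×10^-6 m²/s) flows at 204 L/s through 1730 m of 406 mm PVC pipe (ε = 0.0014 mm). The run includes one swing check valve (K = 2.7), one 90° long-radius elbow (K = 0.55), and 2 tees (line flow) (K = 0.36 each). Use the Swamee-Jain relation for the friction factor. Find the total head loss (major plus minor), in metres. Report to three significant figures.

V = 4Q/(πD²) = 1.576 m/s; V²/2g = 0.1266 m
Re = 4.27×10^5, ε/D = 3.45×10^-6 → f = 0.01352 (Swamee-Jain)
Major: h_f = f(L/D)·V²/2g = 0.01352·4261·0.1266 = 7.292 m
Minor: ΣK = 3.97; h_m = ΣK·V²/2g = 0.5024 m
Total H_L = 7.292 + 0.5024 = 7.794 m

H_L ≈ 7.79 m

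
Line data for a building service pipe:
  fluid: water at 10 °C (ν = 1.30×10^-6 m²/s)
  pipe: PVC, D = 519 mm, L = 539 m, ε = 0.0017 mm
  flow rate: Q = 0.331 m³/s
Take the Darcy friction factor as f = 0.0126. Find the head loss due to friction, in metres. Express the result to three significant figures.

V = 4Q/(πD²) = 4·0.331/(π·0.519²) = 1.565 m/s
h_f = f(L/D)V²/(2g) = 0.01260·(539/0.519)·1.565²/(2·9.81) = 1.633 m

h_f ≈ 1.63 m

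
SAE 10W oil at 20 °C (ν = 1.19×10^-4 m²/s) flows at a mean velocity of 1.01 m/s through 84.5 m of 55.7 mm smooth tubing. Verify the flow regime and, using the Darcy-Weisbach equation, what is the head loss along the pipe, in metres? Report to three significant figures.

Re = VD/ν = 1.01·0.05570/1.19×10^-4 = 473 → laminar (Re < 2300)
f = 64/Re = 0.1354
h_f = f(L/D)V²/(2g) = 0.1354·(84.5/0.05570)·1.01²/(2·9.81) = 10.68 m

h_f ≈ 10.7 m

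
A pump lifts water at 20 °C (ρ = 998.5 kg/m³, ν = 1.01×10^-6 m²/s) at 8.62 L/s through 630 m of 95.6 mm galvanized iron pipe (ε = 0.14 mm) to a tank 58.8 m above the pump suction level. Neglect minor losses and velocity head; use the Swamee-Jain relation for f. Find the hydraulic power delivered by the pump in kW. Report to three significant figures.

V = 4Q/(πD²) = 1.201 m/s; Re = 1.14×10^5; ε/D = 0.00146; f = 0.02361
h_f = f(L/D)V²/2g = 11.44 m
Total head H = z + h_f = 58.8 + 11.44 = 70.24 m
P_hyd = ρgQH = 998.5·9.81·0.00862·70.24 = 5.931 kW

P_hyd ≈ 5.93 kW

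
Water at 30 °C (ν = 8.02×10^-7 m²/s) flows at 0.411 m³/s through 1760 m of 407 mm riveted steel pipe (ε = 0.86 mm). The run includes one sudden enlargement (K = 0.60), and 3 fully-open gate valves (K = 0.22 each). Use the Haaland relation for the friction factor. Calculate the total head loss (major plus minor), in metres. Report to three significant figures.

H_L ≈ 53.2 m

V = 4Q/(πD²) = 3.159 m/s; V²/2g = 0.5087 m
Re = 1.60×10^6, ε/D = 0.00211 → f = 0.02391 (Haaland)
Major: h_f = f(L/D)·V²/2g = 0.02391·4324·0.5087 = 52.60 m
Minor: ΣK = 1.26; h_m = ΣK·V²/2g = 0.6409 m
Total H_L = 52.60 + 0.6409 = 53.24 m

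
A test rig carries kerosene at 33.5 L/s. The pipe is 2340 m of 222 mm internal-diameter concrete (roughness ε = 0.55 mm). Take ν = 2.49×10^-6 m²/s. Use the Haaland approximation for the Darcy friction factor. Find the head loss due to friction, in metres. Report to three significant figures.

h_f ≈ 10.7 m

V = 4Q/(πD²) = 4·0.0335/(π·0.222²) = 0.8655 m/s
Re = VD/ν = 0.8655·0.222/2.49×10^-6 = 7.72×10^4 → turbulent
ε/D = 0.55/222 = 0.00248
Haaland: f = 0.02654
h_f = f(L/D)V²/(2g) = 0.02654·(2340/0.222)·0.8655²/(2·9.81) = 10.68 m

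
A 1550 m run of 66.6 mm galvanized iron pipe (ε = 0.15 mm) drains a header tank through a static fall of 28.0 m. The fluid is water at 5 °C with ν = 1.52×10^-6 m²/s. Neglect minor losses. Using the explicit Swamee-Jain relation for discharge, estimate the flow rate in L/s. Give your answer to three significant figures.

Swamee-Jain (Type II): Q = -0.965·√(gD⁵h_f/L)·ln[ε/(3.7D) + √(3.17ν²L/(gD³h_f))]
√(gD⁵h_f/L) = √(9.81·0.0666⁵·28.0/1550) = 4.819×10^-4
ε/(3.7D) = 6.09×10^-4; √(3.17ν²L/(gD³h_f)) = 3.74×10^-4
Q = -0.965·4.819×10^-4·ln(9.828×10^-4) = 0.003220 m³/s
Check: V = 0.924 m/s, Re = 4.05×10^4, f = 0.02792, h_f = 28.3 m ≈ 28.0 m ✓

Q ≈ 3.22 L/s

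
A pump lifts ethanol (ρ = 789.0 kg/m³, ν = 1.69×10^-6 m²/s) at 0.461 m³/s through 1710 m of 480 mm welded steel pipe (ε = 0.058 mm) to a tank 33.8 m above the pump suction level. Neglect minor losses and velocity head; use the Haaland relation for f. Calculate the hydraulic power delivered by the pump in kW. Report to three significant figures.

P_hyd ≈ 179 kW

V = 4Q/(πD²) = 2.548 m/s; Re = 7.24×10^5; ε/D = 1.21×10^-4; f = 0.01398
h_f = f(L/D)V²/2g = 16.48 m
Total head H = z + h_f = 33.8 + 16.48 = 50.28 m
P_hyd = ρgQH = 789.0·9.81·0.461·50.28 = 179.4 kW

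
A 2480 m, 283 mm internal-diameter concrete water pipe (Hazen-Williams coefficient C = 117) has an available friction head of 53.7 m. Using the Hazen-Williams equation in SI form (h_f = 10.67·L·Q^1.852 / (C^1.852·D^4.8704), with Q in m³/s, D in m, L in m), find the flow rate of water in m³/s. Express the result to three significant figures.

Rearranging: Q = [h_f·C^1.852·D^4.8704 / (10.67·L)]^(1/1.852)
Q = [53.7·117^1.852·0.283^4.8704 / (10.67·2480)]^0.540 = 0.1488 m³/s

Q ≈ 0.149 m³/s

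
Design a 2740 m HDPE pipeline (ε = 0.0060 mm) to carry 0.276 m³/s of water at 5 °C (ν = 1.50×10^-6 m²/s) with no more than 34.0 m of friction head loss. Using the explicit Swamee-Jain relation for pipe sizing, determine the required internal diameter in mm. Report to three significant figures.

D ≈ 370 mm

Swamee-Jain (Type III): D = 0.66·[ε^1.25·(LQ²/(gh_f))^4.75 + ν·Q^9.4·(L/(gh_f))^5.2]^0.04
LQ²/(gh_f) = 0.6258; L/(gh_f) = 8.215
Term 1 = ε^1.25·(…)^4.75 = 3.20×10^-8; Term 2 = ν·Q^9.4·(…)^5.2 = 4.75×10^-7
D = 0.66·(3.20×10^-8 + 4.75×10^-7)^0.04 = 0.3696 m = 370 mm
Check: V = 2.57 m/s, Re = 6.34×10^5, f = 0.01285, h_f = 32.1 m ≈ 34.0 m ✓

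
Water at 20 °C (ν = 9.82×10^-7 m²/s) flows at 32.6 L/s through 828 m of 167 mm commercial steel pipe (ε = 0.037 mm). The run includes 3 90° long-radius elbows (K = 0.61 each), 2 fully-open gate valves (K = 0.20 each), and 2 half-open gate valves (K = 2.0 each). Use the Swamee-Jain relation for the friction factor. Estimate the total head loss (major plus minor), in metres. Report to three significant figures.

H_L ≈ 10.1 m

V = 4Q/(πD²) = 1.488 m/s; V²/2g = 0.1129 m
Re = 2.53×10^5, ε/D = 2.22×10^-4 → f = 0.01679 (Swamee-Jain)
Major: h_f = f(L/D)·V²/2g = 0.01679·4958·0.1129 = 9.400 m
Minor: ΣK = 6.23; h_m = ΣK·V²/2g = 0.7034 m
Total H_L = 9.400 + 0.7034 = 10.10 m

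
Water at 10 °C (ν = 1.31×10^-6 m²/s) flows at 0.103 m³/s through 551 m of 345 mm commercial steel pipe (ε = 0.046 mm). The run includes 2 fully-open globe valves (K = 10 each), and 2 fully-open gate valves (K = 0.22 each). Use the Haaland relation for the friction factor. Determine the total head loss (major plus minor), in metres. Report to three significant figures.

V = 4Q/(πD²) = 1.102 m/s; V²/2g = 0.06188 m
Re = 2.90×10^5, ε/D = 1.33×10^-4 → f = 0.01559 (Haaland)
Major: h_f = f(L/D)·V²/2g = 0.01559·1597·0.06188 = 1.540 m
Minor: ΣK = 20.4; h_m = ΣK·V²/2g = 1.265 m
Total H_L = 1.540 + 1.265 = 2.805 m

H_L ≈ 2.80 m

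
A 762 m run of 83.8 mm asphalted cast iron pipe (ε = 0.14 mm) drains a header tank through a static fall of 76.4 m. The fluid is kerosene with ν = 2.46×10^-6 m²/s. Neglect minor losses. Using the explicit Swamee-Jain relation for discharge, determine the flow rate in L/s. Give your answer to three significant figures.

Q ≈ 14.3 L/s

Swamee-Jain (Type II): Q = -0.965·√(gD⁵h_f/L)·ln[ε/(3.7D) + √(3.17ν²L/(gD³h_f))]
√(gD⁵h_f/L) = √(9.81·0.0838⁵·76.4/762) = 0.002016
ε/(3.7D) = 4.52×10^-4; √(3.17ν²L/(gD³h_f)) = 1.82×10^-4
Q = -0.965·0.002016·ln(6.336×10^-4) = 0.01433 m³/s
Check: V = 2.60 m/s, Re = 8.85×10^4, f = 0.02466, h_f = 77.1 m ≈ 76.4 m ✓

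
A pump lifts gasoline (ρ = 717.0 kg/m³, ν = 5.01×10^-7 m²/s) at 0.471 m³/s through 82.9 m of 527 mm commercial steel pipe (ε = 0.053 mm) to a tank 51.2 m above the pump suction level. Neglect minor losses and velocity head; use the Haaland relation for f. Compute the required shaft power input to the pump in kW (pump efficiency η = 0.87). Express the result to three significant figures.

P_shaft ≈ 197 kW

V = 4Q/(πD²) = 2.159 m/s; Re = 2.27×10^6; ε/D = 1.01×10^-4; f = 0.01267
h_f = f(L/D)V²/2g = 0.4736 m
Total head H = z + h_f = 51.2 + 0.4736 = 51.67 m
P_hyd = ρgQH = 717.0·9.81·0.471·51.67 = 171.2 kW
P_shaft = P_hyd/η = 171.2/0.87 = 196.8 kW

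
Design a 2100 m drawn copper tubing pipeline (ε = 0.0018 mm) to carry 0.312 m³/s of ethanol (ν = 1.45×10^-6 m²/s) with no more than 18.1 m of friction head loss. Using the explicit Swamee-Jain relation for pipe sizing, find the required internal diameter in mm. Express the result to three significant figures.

Swamee-Jain (Type III): D = 0.66·[ε^1.25·(LQ²/(gh_f))^4.75 + ν·Q^9.4·(L/(gh_f))^5.2]^0.04
LQ²/(gh_f) = 1.151; L/(gh_f) = 11.83
Term 1 = ε^1.25·(…)^4.75 = 1.29×10^-7; Term 2 = ν·Q^9.4·(…)^5.2 = 9.67×10^-6
D = 0.66·(1.29×10^-7 + 9.67×10^-6)^0.04 = 0.4161 m = 416 mm
Check: V = 2.29 m/s, Re = 6.58×10^5, f = 0.01255, h_f = 17.0 m ≈ 18.1 m ✓

D ≈ 416 mm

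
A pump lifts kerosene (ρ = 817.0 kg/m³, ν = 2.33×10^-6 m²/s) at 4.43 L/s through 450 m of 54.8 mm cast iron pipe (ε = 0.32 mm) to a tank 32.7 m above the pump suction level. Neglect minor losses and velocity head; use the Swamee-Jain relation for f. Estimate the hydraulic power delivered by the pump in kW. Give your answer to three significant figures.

V = 4Q/(πD²) = 1.878 m/s; Re = 4.42×10^4; ε/D = 0.00584; f = 0.03408
h_f = f(L/D)V²/2g = 50.32 m
Total head H = z + h_f = 32.7 + 50.32 = 83.02 m
P_hyd = ρgQH = 817.0·9.81·0.00443·83.02 = 2.948 kW

P_hyd ≈ 2.95 kW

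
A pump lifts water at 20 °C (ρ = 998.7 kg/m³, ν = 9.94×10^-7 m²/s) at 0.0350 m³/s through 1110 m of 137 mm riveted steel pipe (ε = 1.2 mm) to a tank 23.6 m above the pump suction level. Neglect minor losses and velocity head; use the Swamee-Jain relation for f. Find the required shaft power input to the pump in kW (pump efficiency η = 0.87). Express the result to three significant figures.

V = 4Q/(πD²) = 2.374 m/s; Re = 3.27×10^5; ε/D = 0.00876; f = 0.03658
h_f = f(L/D)V²/2g = 85.15 m
Total head H = z + h_f = 23.6 + 85.15 = 108.7 m
P_hyd = ρgQH = 998.7·9.81·0.0350·108.7 = 37.29 kW
P_shaft = P_hyd/η = 37.29/0.87 = 42.86 kW

P_shaft ≈ 42.9 kW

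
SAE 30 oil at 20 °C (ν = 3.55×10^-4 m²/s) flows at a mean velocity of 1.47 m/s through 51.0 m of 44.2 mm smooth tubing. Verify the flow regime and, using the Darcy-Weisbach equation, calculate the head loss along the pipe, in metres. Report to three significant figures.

h_f ≈ 44.4 m

Re = VD/ν = 1.47·0.04420/3.55×10^-4 = 183 → laminar (Re < 2300)
f = 64/Re = 0.3497
h_f = f(L/D)V²/(2g) = 0.3497·(51.0/0.04420)·1.47²/(2·9.81) = 44.44 m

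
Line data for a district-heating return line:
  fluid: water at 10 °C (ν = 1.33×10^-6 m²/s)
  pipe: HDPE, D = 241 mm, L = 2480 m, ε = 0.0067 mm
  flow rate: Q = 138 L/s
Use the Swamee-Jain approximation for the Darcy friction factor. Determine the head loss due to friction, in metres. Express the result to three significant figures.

V = 4Q/(πD²) = 4·0.138/(π·0.241²) = 3.025 m/s
Re = VD/ν = 3.025·0.241/1.33×10^-6 = 5.48×10^5 → turbulent
ε/D = 0.0067/241 = 2.78×10^-5
Swamee-Jain: f = 0.01333
h_f = f(L/D)V²/(2g) = 0.01333·(2480/0.241)·3.025²/(2·9.81) = 64.00 m

h_f ≈ 64.0 m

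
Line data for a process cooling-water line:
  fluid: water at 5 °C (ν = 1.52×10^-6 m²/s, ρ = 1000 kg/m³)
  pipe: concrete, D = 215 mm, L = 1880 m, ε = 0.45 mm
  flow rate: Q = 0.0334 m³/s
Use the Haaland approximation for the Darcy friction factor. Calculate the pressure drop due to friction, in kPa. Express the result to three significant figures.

V = 4Q/(πD²) = 4·0.0334/(π·0.215²) = 0.9200 m/s
Re = VD/ν = 0.9200·0.215/1.52×10^-6 = 1.30×10^5 → turbulent
ε/D = 0.45/215 = 0.00209
Haaland: f = 0.02490
h_f = f(L/D)V²/(2g) = 0.02490·(1880/0.215)·0.9200²/(2·9.81) = 9.393 m
Δp = ρg·h_f = 1000·9.81·9.393 = 92.14 kPa

Δp ≈ 92.1 kPa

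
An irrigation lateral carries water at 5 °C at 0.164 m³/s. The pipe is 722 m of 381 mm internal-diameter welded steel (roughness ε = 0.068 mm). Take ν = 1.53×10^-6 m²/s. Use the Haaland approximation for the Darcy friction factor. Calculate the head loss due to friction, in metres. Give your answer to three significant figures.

h_f ≈ 3.11 m

V = 4Q/(πD²) = 4·0.164/(π·0.381²) = 1.438 m/s
Re = VD/ν = 1.438·0.381/1.53×10^-6 = 3.58×10^5 → turbulent
ε/D = 0.068/381 = 1.78×10^-4
Haaland: f = 0.01558
h_f = f(L/D)V²/(2g) = 0.01558·(722/0.381)·1.438²/(2·9.81) = 3.114 m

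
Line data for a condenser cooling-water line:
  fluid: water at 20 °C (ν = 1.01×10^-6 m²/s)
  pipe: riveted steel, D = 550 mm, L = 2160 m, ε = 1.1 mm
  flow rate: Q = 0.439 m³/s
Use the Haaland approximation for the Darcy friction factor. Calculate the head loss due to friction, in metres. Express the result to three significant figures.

V = 4Q/(πD²) = 4·0.439/(π·0.550²) = 1.848 m/s
Re = VD/ν = 1.848·0.550/1.01×10^-6 = 1.01×10^6 → turbulent
ε/D = 1.1/550 = 0.00200
Haaland: f = 0.02363
h_f = f(L/D)V²/(2g) = 0.02363·(2160/0.550)·1.848²/(2·9.81) = 16.15 m

h_f ≈ 16.1 m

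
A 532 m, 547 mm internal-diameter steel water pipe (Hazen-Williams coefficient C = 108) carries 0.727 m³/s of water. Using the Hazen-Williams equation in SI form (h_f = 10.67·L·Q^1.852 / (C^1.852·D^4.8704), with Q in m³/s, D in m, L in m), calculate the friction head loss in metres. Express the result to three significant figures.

h_f ≈ 10.2 m

h_f = 10.67·532·0.727^1.852 / (108^1.852·0.547^4.8704) = 10.18 m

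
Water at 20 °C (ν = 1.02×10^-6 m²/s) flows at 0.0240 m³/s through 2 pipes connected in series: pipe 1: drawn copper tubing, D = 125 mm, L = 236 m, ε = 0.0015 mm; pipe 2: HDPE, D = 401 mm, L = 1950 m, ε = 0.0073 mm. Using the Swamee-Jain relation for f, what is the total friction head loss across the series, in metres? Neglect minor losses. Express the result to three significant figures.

H ≈ 5.74 m

Pipe 1: V = 1.956 m/s, Re = 2.40×10^5, ε/D = 1.20×10^-5, f = 0.01512, h_1 = f(L/D)V²/2g = 5.566 m
Pipe 2: V = 0.1900 m/s, Re = 7.47×10^4, ε/D = 1.82×10^-5, f = 0.01910, h_2 = f(L/D)V²/2g = 0.1709 m
Series → Q common, losses add: H = Σh = 5.736 m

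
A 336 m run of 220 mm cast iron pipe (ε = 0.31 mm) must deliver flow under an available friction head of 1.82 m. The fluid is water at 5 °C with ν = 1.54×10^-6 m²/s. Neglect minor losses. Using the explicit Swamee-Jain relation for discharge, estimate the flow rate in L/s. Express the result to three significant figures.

Swamee-Jain (Type II): Q = -0.965·√(gD⁵h_f/L)·ln[ε/(3.7D) + √(3.17ν²L/(gD³h_f))]
√(gD⁵h_f/L) = √(9.81·0.220⁵·1.82/336) = 0.005233
ε/(3.7D) = 3.81×10^-4; √(3.17ν²L/(gD³h_f)) = 1.15×10^-4
Q = -0.965·0.005233·ln(4.961×10^-4) = 0.03842 m³/s
Check: V = 1.01 m/s, Re = 1.44×10^5, f = 0.02308, h_f = 1.84 m ≈ 1.82 m ✓

Q ≈ 38.4 L/s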